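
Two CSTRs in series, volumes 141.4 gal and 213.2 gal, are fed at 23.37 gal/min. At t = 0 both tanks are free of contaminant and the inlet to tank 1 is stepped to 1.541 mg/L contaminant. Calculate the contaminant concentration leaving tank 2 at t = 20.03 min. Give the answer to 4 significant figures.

Each tank obeys Vᵢ dCᵢ/dt = Q(Cᵢ₋₁ − Cᵢ), so τᵢ = Vᵢ/Q.
τ₁ = 141.4/23.37 = 6.05049 min; τ₂ = 213.2/23.37 = 9.12281 min.
Solving the cascade with C₁(0)=C₂(0)=0 gives C₂(t) = C_in[1 − (τ₁ e^(−t/τ₁) − τ₂ e^(−t/τ₂))/(τ₁ − τ₂)].
At t = 20.03: e^(−t/τ₁) = 0.0364988, e^(−t/τ₂) = 0.111292.
C₂ = 1.541·[1 − (6.05049·0.0364988 − 9.12281·0.111292)/(-3.07231)] = 1.541·0.741413 = 1.14252 mg/L.

1.143 mg/L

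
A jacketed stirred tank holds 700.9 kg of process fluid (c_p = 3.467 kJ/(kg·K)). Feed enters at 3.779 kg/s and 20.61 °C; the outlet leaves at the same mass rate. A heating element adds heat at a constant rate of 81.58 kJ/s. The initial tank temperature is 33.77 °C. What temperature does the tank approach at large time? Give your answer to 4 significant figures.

26.84 °C

Heat balance on the well-mixed liquid: M c_p dT/dt = ṁ c_p (T_in − T) + 81.58.
At steady state dT/dt = 0 ⇒ T_ss = T_in + Q̇/(ṁ c_p) = 20.61 + 81.58/(3.779·3.467) = 26.8366 °C.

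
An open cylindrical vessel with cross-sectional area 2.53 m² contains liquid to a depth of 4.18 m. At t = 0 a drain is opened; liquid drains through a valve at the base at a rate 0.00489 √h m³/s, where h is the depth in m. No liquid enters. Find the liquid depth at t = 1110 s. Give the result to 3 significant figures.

0.944 m

With no inflow, A dh/dt = −0.00489 √h.
Separate and integrate: 2(√h − √h₀) = −(0.00489/A) t.
√h = √4.18 − 0.00489·1110/(2·2.53) = 2.0445 − 1.0727 = 0.97180.
h = 0.97180² = 0.94439 m.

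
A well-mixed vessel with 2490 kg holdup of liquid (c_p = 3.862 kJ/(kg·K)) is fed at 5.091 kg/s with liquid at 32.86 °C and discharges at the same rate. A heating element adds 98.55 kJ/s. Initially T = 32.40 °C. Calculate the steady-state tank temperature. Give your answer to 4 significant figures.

M c_p dT/dt = ṁ c_p (T_in − T) + Q̇.
At steady state dT/dt = 0 ⇒ T_ss = T_in + Q̇/(ṁ c_p) = 32.86 + 98.55/(5.091·3.862) = 37.8723 °C.

37.87 °C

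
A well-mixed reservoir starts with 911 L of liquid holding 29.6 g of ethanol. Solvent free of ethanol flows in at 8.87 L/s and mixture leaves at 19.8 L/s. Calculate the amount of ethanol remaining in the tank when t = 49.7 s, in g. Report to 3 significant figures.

Let m(t) be the amount of ethanol. Volume: V(t) = V₀ + (Q_in − Q_out) t = 911 − 10.930 t; V(49.7) = 367.78 L.
No ethanol enters, so dm/dt = −Q_out · (m/V).
dm/m = −Q_out dt/(V₀ − 10.930 t); integrating gives ln(m/m₀) = −(Q_out/(Q_in−Q_out)) ln(V/V₀).
m = m₀ (V₀/V)^(Q_out/(Q_in−Q_out)) = 29.6 × (911/367.78)^(-1.8115) = 5.7237 g.

5.72 g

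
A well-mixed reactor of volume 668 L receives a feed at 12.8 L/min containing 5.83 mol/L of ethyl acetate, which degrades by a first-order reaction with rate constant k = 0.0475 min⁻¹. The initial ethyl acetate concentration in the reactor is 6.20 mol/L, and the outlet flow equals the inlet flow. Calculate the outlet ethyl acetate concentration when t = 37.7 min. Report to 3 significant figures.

2.04 mol/L

Species balance: V dC/dt = Q C_in − Q C − k V C.
This is linear with rate a = Q/V + k = 0.066662 min⁻¹.
C_ss = Q C_in/(Q + kV) = 1.6758 mol/L; C(t) = C_ss + (C₀ − C_ss) e^(−a t).
C(37.7) = 1.6758 + (4.5242)·e^(−0.066662·37.7) = 1.6758 + (4.5242)·0.081013 = 2.0423 mol/L.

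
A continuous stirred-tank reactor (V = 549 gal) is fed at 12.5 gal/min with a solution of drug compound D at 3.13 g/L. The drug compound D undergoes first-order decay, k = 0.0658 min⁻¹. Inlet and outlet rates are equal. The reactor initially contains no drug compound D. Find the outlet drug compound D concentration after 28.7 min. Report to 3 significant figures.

0.741 g/L

V dC/dt = Q(C_in − C) − k V C.
dC/dt = (Q/V) C_in − (Q/V + k) C; effective rate a = Q/V + k = 0.022769 + 0.0658 = 0.088569 min⁻¹.
C_ss = Q C_in/(Q + kV) = 0.80464 g/L; C(t) = C_ss + (C₀ − C_ss) e^(−a t).
C(28.7) = 0.80464 + (-0.80464)·e^(−0.088569·28.7) = 0.80464 + (-0.80464)·0.078715 = 0.74130 g/L.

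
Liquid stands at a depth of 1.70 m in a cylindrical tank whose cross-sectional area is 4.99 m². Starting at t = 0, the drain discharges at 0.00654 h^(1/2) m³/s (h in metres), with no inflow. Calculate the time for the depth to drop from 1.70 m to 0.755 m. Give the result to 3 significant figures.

664 s

Volume balance on the tank: A dh/dt = −0.00654 √h.
∫ h^(−1/2) dh = −(0.00654/A) ∫ dt, giving 2√h = 2√h₀ − (0.00654/A) t.
t = 2A(√h₀ − √h)/0.00654 = 2·4.99·(√1.70 − √0.755)/0.00654
  = 9.9800 × (1.3038 − 0.86891) / 0.00654 = 663.71 s.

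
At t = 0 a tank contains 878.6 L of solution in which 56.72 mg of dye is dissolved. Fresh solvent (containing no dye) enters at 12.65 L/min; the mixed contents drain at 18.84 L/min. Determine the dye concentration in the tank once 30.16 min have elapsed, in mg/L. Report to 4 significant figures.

0.03962 mg/L

Total volume: dV/dt = Q_in − Q_out = -6.19000 L/min, so V(t) = 878.6 − 6.19000 t and V(30.16) = 691.910 L.
No dye enters, so dm/dt = −Q_out · (m/V).
Separate: dm/m = −Q_out dt/V(t) ⇒ ln(m/m₀) = −(Q_out/(Q_in−Q_out)) ln(V/V₀).
m = m₀ (V₀/V)^(Q_out/(Q_in−Q_out)) = 56.72 × (878.6/691.910)^(-3.04362) = 27.4148 mg.
C = m/V = 27.4148/691.910 = 0.0396220 mg/L.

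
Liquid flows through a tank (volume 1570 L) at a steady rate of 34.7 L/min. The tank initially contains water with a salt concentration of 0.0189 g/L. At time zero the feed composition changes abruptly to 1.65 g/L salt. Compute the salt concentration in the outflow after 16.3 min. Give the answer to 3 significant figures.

0.512 g/L

Accumulation = in − out for the solute gives V dC/dt = Q(C_in − C).
Rewrite as dC/dt + C/τ = C_in/τ, τ = V/Q = 45.245 min.
This is linear first-order; C(t) = C_in + (C₀ − C_in) e^(−t/τ).
C(16.3) = 1.65 + (0.0189 − 1.65)·e^(−16.3/45.245) = 1.65 + (-1.6311)·0.69749 = 0.51232 g/L.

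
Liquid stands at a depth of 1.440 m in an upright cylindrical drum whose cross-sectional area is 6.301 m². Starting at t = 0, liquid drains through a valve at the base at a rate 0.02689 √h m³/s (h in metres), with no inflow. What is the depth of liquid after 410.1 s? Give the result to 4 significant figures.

0.1056 m

Unsteady balance on liquid volume: A dh/dt = −0.02689 √h.
Separate and integrate: 2(√h − √h₀) = −(0.02689/A) t.
√h = √1.440 − 0.02689·410.1/(2·6.301) = 1.20000 − 0.875067 = 0.324933.
h = 0.324933² = 0.105582 m.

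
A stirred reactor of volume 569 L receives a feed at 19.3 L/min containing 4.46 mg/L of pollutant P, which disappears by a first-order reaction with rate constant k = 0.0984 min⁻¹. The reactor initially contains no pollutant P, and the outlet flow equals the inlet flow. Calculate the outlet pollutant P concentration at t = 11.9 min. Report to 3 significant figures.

0.907 mg/L

Accumulation = in − out − consumed: V dC/dt = Q C_in − Q C − k V C.
dC/dt = (Q/V) C_in − (Q/V + k) C; effective rate a = Q/V + k = 0.033919 + 0.0984 = 0.13232 min⁻¹.
C_ss = Q C_in/(Q + kV) = 1.1433 mg/L; C(t) = C_ss + (C₀ − C_ss) e^(−a t).
C(11.9) = 1.1433 + (-1.1433)·e^(−0.13232·11.9) = 1.1433 + (-1.1433)·0.20709 = 0.90653 mg/L.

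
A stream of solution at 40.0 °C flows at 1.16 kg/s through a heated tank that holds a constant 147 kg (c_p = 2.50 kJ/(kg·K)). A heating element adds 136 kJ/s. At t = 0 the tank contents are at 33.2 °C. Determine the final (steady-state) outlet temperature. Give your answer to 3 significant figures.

86.9 °C

Heat balance on the well-mixed liquid: M c_p dT/dt = ṁ c_p (T_in − T) + 136.
At steady state dT/dt = 0 ⇒ T_ss = T_in + Q̇/(ṁ c_p) = 40.0 + 136/(1.16·2.50) = 86.897 °C.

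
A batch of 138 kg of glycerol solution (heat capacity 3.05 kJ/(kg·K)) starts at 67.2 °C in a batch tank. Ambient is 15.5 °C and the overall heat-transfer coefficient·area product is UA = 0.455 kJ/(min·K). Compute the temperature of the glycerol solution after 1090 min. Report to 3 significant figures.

First-law balance (no shaft work): M c_p dT/dt = −UA(T − T_amb).
dT/dt = (T_ss − T)/τ with T_ss = T_amb = 15.500 °C, τ = M c_p/UA = 138·3.05/0.455 = 925.05 min.
Solution: T(t) = T_ss + (T₀ − T_ss) e^(−t/τ).
T(1090) = 15.500 + (51.700)·0.30780 = 31.413 °C.

31.4 °C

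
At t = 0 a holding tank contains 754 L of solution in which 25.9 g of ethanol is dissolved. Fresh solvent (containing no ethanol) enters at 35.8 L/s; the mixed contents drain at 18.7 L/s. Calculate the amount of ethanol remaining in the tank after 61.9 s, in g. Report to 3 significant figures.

Let m(t) be the amount of ethanol. Volume: V(t) = V₀ + (Q_in − Q_out) t = 754 + 17.100 t; V(61.9) = 1812.5 L.
No ethanol enters, so dm/dt = −Q_out · (m/V).
Separate: dm/m = −Q_out dt/V(t) ⇒ ln(m/m₀) = −(Q_out/(Q_in−Q_out)) ln(V/V₀).
m = m₀ (V₀/V)^(Q_out/(Q_in−Q_out)) = 25.9 × (754/1812.5)^(1.0936) = 9.9256 g.

9.93 g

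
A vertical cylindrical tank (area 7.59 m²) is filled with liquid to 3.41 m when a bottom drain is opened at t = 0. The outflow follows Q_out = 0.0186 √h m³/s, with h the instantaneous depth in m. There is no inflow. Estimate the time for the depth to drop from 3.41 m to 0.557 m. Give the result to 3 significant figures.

With no inflow, A dh/dt = −0.0186 √h.
∫ h^(−1/2) dh = −(0.0186/A) ∫ dt, giving 2√h = 2√h₀ − (0.0186/A) t.
t = 2A(√h₀ − √h)/0.0186 = 2·7.59·(√3.41 − √0.557)/0.0186
  = 15.180 × (1.8466 − 0.74632) / 0.0186 = 897.98 s.

898 s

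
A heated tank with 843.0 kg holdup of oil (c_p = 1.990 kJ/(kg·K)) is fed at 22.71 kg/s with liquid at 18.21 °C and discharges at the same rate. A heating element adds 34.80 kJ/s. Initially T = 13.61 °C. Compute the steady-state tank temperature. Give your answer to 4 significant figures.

18.98 °C

M c_p dT/dt = ṁ c_p (T_in − T) + Q̇.
At steady state dT/dt = 0 ⇒ T_ss = T_in + Q̇/(ṁ c_p) = 18.21 + 34.80/(22.71·1.990) = 18.9800 °C.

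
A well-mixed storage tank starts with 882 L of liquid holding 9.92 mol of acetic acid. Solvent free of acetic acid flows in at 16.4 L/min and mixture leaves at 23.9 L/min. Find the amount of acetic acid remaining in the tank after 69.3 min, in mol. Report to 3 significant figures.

0.582 mol

Total volume: dV/dt = Q_in − Q_out = -7.5000 L/min, so V(t) = 882 − 7.5000 t and V(69.3) = 362.25 L.
No acetic acid enters, so dm/dt = −Q_out · (m/V).
Separate: dm/m = −Q_out dt/V(t) ⇒ ln(m/m₀) = −(Q_out/(Q_in−Q_out)) ln(V/V₀).
m = m₀ (V₀/V)^(Q_out/(Q_in−Q_out)) = 9.92 × (882/362.25)^(-3.1867) = 0.58209 mol.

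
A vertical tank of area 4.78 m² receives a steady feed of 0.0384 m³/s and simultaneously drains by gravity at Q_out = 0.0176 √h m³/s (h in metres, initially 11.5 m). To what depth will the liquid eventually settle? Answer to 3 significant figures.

4.76 m

Mass balance (ρ constant): A dh/dt = Q_in − 0.0176 √h. At steady state dh/dt = 0:
Q_in = 0.0176 √h_ss ⇒ √h_ss = 0.0384/0.0176 = 2.1818.
h_ss = 2.1818² = 4.7603 m. (Since h₀ = 11.5 m > h_ss, the level will fall toward this value.)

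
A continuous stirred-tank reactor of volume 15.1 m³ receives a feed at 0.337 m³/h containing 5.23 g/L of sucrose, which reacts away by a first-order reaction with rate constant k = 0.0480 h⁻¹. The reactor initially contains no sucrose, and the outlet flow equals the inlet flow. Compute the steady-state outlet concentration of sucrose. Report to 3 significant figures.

1.66 g/L

Species balance: V dC/dt = Q C_in − Q C − k V C.
At steady state: 0 = Q C_in − (Q + kV) C_ss, so C_ss = Q C_in/(Q + kV).
C_ss = 0.337·5.23/(0.337 + 0.0480·15.1) = 1.7625/1.0618 = 1.6599 g/L.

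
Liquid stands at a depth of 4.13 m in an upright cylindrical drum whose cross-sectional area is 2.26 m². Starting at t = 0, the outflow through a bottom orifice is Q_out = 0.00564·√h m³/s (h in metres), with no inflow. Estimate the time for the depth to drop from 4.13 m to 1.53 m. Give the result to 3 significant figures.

A dh/dt = −Q_out = −0.00564 √h.
This is separable: 2 d(√h)/dt = −0.00564/A, so √h = √h₀ − (0.00564/(2A)) t.
t = 2A(√h₀ − √h)/0.00564 = 2·2.26·(√4.13 − √1.53)/0.00564
  = 4.5200 × (2.0322 − 1.2369) / 0.00564 = 637.37 s.

637 s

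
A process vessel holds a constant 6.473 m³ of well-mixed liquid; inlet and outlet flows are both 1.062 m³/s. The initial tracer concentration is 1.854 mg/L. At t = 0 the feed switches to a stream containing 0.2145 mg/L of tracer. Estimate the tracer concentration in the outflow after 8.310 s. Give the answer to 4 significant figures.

Mass balance on the solute (V constant): V dC/dt = Q(C_in − C).
So dC/dt = (C_in − C)/τ with τ = V/Q = 6.473/1.062 = 6.09510 s.
C approaches C_in exponentially: C(t) = C_in + (C₀ − C_in) e^(−t/τ).
C(8.310) = 0.2145 + (1.854 − 0.2145)·e^(−8.310/6.09510) = 0.2145 + (1.63950)·0.255792 = 0.633871 mg/L.

0.6339 mg/L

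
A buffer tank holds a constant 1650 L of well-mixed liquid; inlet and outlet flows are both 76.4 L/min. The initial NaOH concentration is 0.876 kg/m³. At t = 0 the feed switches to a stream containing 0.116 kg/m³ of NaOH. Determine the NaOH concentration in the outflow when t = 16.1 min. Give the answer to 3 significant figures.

Unsteady species balance (constant V, well mixed): V dC/dt = Q(C_in − C).
Time constant τ = V/Q = 1650/76.4 = 21.597 min.
Solution: C(t) = C_in + (C₀ − C_in) e^(−t/τ).
C(16.1) = 0.116 + (0.876 − 0.116)·e^(−16.1/21.597) = 0.116 + (0.76000)·0.47451 = 0.47663 kg/m³.

0.477 kg/m³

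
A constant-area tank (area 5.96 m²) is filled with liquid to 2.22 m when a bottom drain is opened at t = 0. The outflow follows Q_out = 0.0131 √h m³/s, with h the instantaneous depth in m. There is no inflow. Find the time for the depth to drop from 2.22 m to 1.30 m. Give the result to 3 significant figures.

A dh/dt = −Q_out = −0.0131 √h.
Separate and integrate: 2(√h − √h₀) = −(0.0131/A) t.
t = 2A(√h₀ − √h)/0.0131 = 2·5.96·(√2.22 − √1.30)/0.0131
  = 11.920 × (1.4900 − 1.1402) / 0.0131 = 318.28 s.

318 s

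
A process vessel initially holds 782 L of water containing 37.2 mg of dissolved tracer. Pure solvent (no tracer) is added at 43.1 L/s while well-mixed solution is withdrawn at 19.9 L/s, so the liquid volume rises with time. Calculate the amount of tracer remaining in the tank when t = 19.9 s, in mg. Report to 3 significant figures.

25.0 mg

Total volume: dV/dt = Q_in − Q_out = 23.200 L/s, so V(t) = 782 + 23.200 t and V(19.9) = 1243.7 L.
No tracer enters, so dm/dt = −Q_out · (m/V).
Separate: dm/m = −Q_out dt/V(t) ⇒ ln(m/m₀) = −(Q_out/(Q_in−Q_out)) ln(V/V₀).
m = m₀ (V₀/V)^(Q_out/(Q_in−Q_out)) = 37.2 × (782/1243.7)^(0.85776) = 24.986 mg.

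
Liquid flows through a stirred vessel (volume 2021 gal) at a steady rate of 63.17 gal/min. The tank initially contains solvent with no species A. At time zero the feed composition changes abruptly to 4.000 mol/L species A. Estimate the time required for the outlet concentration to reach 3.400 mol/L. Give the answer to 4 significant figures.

60.69 min

Transient balance on the dissolved component: V dC/dt = Q(C_in − C), so τ = V/Q = 31.9930 min.
C(t) = C_in + (C₀ − C_in) e^(−t/τ). Set C = 3.400 and solve for t:
e^(−t/τ) = (C − C_in)/(C₀ − C_in) = (3.400 − 4.000)/(0 − 4.000) = 0.150000
t = −τ ln(…) = 31.9930 × 1.89712 = 60.6946 min.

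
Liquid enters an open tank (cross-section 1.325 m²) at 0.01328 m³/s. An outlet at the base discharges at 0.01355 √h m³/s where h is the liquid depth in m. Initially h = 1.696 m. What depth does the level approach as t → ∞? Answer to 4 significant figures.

0.9605 m

Level balance: A dh/dt = 0.01328 − 0.01355 √h. Setting dh/dt = 0:
Q_in = 0.01355 √h_ss ⇒ √h_ss = 0.01328/0.01355 = 0.980074.
h_ss = 0.980074² = 0.960545 m. (Since h₀ = 1.696 m > h_ss, the level will fall toward this value.)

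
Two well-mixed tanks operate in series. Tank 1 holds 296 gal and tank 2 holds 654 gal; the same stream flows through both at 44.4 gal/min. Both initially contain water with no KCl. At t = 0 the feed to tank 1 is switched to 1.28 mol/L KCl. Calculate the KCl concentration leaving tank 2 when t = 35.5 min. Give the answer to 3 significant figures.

Time constants: τᵢ = Vᵢ/Q for each well-mixed tank.
τ₁ = 296/44.4 = 6.6667 min; τ₂ = 654/44.4 = 14.730 min.
Tank 1: C₁ = C_in(1 − e^(−t/τ₁)). Tank 2 (τ₁ ≠ τ₂): C₂ = C_in[1 − (τ₁ e^(−t/τ₁) − τ₂ e^(−t/τ₂))/(τ₁ − τ₂)].
At t = 35.5: e^(−t/τ₁) = 0.0048684, e^(−t/τ₂) = 0.089807.
C₂ = 1.28·[1 − (6.6667·0.0048684 − 14.730·0.089807)/(-8.0631)] = 1.28·0.83996 = 1.0752 mol/L.

1.08 mol/L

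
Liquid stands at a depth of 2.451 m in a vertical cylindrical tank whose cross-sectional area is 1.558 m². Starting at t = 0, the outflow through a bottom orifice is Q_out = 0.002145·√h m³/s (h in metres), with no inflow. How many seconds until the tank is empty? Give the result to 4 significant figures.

2274 s

A dh/dt = −Q_out = −0.002145 √h.
∫ h^(−1/2) dh = −(0.002145/A) ∫ dt, giving 2√h = 2√h₀ − (0.002145/A) t.
Tank is empty when √h = 0: t_empty = 2A√h₀/0.002145.
t_empty = 2·1.558·√2.451/0.002145 = 3.11600·1.56557/0.002145 = 2274.27 s.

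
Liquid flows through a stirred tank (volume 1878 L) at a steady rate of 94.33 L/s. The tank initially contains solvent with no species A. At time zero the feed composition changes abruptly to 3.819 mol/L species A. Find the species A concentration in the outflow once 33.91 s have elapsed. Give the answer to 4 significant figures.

Transient balance on the dissolved component: V dC/dt = Q(C_in − C).
So dC/dt = (C_in − C)/τ with τ = V/Q = 1878/94.33 = 19.9088 s.
This is linear first-order; C(t) = C_in + (C₀ − C_in) e^(−t/τ).
C(33.91) = 3.819 + (0 − 3.819)·e^(−33.91/19.9088) = 3.819 + (-3.81900)·0.182088 = 3.12361 mol/L.

3.124 mol/L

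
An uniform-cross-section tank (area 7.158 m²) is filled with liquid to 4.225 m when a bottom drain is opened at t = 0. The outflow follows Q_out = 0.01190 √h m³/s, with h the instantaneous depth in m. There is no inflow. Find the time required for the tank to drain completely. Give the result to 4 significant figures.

2473 s

With no inflow, A dh/dt = −0.01190 √h.
This is separable: 2 d(√h)/dt = −0.01190/A, so √h = √h₀ − (0.01190/(2A)) t.
Tank is empty when √h = 0: t_empty = 2A√h₀/0.01190.
t_empty = 2·7.158·√4.225/0.01190 = 14.3160·2.05548/0.01190 = 2472.79 s.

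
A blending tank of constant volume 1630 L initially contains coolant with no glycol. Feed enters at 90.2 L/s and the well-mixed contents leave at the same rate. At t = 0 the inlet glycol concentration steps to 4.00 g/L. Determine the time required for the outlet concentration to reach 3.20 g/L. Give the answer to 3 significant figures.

Accumulation = in − out for the solute gives V dC/dt = Q(C_in − C), so τ = V/Q = 18.071 s.
C(t) = C_in + (C₀ − C_in) e^(−t/τ). Set C = 3.20 and solve for t:
e^(−t/τ) = (C − C_in)/(C₀ − C_in) = (3.20 − 4.00)/(0 − 4.00) = 0.20000
t = −τ ln(…) = 18.071 × 1.6094 = 29.084 s.

29.1 s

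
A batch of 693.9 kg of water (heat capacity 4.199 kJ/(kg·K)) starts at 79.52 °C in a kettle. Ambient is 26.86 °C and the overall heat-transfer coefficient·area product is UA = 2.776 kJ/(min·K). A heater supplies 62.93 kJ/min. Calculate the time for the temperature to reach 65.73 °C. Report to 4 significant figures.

M c_p dT/dt = −UA(T − T_amb) + Q̇.
τ = M c_p/UA = 1049.60 min; T_ss = T_amb + Q̇/UA = 26.86 + 62.93/2.776 = 49.5293 °C.
T(t) = T_ss + (T₀ − T_ss)e^(−t/τ); set T = 65.73:
t = −τ ln[(T − T_ss)/(T₀ − T_ss)] = −1049.60 · ln(0.540191) = 646.378 min.

646.4 min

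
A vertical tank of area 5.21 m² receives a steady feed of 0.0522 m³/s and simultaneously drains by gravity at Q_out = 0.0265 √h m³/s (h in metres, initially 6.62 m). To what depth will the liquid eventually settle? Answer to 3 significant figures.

Volume balance on the tank: A dh/dt = Q_in − 0.0265 √h. At steady state dh/dt = 0:
Q_in = 0.0265 √h_ss ⇒ √h_ss = 0.0522/0.0265 = 1.9698.
h_ss = 1.9698² = 3.8802 m. (Since h₀ = 6.62 m > h_ss, the level will fall toward this value.)

3.88 m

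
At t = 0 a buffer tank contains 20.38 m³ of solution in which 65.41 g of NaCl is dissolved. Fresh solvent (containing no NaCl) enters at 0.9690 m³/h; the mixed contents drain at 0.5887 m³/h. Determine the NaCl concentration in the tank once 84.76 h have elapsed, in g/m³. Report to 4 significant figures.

0.2864 g/m³

Let m(t) be the amount of NaCl. Volume: V(t) = V₀ + (Q_in − Q_out) t = 20.38 + 0.380300 t; V(84.76) = 52.6142 m³.
No NaCl enters, so dm/dt = −Q_out · (m/V).
Separate: dm/m = −Q_out dt/V(t) ⇒ ln(m/m₀) = −(Q_out/(Q_in−Q_out)) ln(V/V₀).
m = m₀ (V₀/V)^(Q_out/(Q_in−Q_out)) = 65.41 × (20.38/52.6142)^(1.54799) = 15.0671 g.
C = m/V = 15.0671/52.6142 = 0.286369 g/m³.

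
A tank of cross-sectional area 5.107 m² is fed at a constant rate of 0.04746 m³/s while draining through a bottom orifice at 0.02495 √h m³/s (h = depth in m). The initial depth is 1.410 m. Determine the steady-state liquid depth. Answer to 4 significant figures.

3.618 m

Volume balance on the tank: A dh/dt = Q_in − 0.02495 √h. At steady state dh/dt = 0:
Q_in = 0.02495 √h_ss ⇒ √h_ss = 0.04746/0.02495 = 1.90220.
h_ss = 1.90220² = 3.61838 m. (Since h₀ = 1.410 m < h_ss, the level will rise toward this value.)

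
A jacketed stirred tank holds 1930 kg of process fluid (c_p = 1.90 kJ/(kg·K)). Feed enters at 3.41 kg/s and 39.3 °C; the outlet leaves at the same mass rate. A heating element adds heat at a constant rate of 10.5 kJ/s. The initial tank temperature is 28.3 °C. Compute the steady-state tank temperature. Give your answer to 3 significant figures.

M c_p dT/dt = ṁ c_p (T_in − T) + Q̇.
At steady state dT/dt = 0 ⇒ T_ss = T_in + Q̇/(ṁ c_p) = 39.3 + 10.5/(3.41·1.90) = 40.921 °C.

40.9 °C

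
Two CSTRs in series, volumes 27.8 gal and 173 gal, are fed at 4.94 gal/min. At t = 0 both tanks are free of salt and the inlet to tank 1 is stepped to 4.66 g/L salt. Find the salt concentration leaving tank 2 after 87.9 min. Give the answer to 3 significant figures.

Each tank obeys Vᵢ dCᵢ/dt = Q(Cᵢ₋₁ − Cᵢ), so τᵢ = Vᵢ/Q.
τ₁ = 27.8/4.94 = 5.6275 min; τ₂ = 173/4.94 = 35.020 min.
Solving the cascade with C₁(0)=C₂(0)=0 gives C₂(t) = C_in[1 − (τ₁ e^(−t/τ₁) − τ₂ e^(−t/τ₂))/(τ₁ − τ₂)].
At t = 87.9: e^(−t/τ₁) = 1.6462e-07, e^(−t/τ₂) = 0.081270.
C₂ = 4.66·[1 − (5.6275·1.6462e-07 − 35.020·0.081270)/(-29.393)] = 4.66·0.90317 = 4.2088 g/L.

4.21 g/L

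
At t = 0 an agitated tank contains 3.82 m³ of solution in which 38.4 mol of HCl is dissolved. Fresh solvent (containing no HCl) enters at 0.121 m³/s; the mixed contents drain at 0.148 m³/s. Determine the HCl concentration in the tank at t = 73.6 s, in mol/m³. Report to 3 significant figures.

Let m(t) be the amount of HCl. Volume: V(t) = V₀ + (Q_in − Q_out) t = 3.82 − 0.027000 t; V(73.6) = 1.8328 m³.
Solute balance: dm/dt = 0 − Q_out C = −Q_out m/V(t).
Separate: dm/m = −Q_out dt/V(t) ⇒ ln(m/m₀) = −(Q_out/(Q_in−Q_out)) ln(V/V₀).
m = m₀ (V₀/V)^(Q_out/(Q_in−Q_out)) = 38.4 × (3.82/1.8328)^(-5.4815) = 0.68552 mol.
C = m/V = 0.68552/1.8328 = 0.37403 mol/m³.

0.374 mol/m³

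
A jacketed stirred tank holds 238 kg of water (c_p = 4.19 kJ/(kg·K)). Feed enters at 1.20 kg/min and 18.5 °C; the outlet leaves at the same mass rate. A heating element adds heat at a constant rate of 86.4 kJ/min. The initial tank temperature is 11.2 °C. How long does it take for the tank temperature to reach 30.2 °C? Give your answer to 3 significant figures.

M c_p dT/dt = ṁ c_p (T_in − T) + Q̇.
τ = M/ṁ = 198.33 min; T_ss = T_in + Q̇/(ṁ c_p) = 35.684 °C.
T(t) = T_ss + (T₀ − T_ss) e^(−t/τ). Set T = 30.2:
e^(−t/τ) = (30.2 − 35.684)/(11.2 − 35.684) = 0.22398
t = −198.33 · ln(0.22398) = 296.75 min.

297 min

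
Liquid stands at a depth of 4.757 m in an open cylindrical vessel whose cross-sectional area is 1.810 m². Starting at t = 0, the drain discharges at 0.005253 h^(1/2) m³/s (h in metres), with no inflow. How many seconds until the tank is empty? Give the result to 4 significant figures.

1503 s

Accumulation of liquid (constant cross-section A): A dh/dt = −0.005253 √h.
Separate and integrate: 2(√h − √h₀) = −(0.005253/A) t.
Tank is empty when √h = 0: t_empty = 2A√h₀/0.005253.
t_empty = 2·1.810·√4.757/0.005253 = 3.62000·2.18105/0.005253 = 1503.03 s.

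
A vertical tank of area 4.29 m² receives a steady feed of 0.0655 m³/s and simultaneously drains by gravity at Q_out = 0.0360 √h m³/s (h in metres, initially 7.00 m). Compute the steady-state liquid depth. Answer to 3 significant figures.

Accumulation of liquid (constant cross-section A): A dh/dt = Q_in − 0.0360 √h. At steady state dh/dt = 0:
Q_in = 0.0360 √h_ss ⇒ √h_ss = 0.0655/0.0360 = 1.8194.
h_ss = 1.8194² = 3.3104 m. (Since h₀ = 7.00 m > h_ss, the level will fall toward this value.)

3.31 m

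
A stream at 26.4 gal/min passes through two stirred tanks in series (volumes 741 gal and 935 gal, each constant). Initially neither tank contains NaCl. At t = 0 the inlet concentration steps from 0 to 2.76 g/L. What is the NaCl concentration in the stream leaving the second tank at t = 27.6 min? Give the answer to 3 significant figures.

0.601 g/L

Time constants: τᵢ = Vᵢ/Q for each well-mixed tank.
τ₁ = 741/26.4 = 28.068 min; τ₂ = 935/26.4 = 35.417 min.
Solving the cascade with C₁(0)=C₂(0)=0 gives C₂(t) = C_in[1 − (τ₁ e^(−t/τ₁) − τ₂ e^(−t/τ₂))/(τ₁ − τ₂)].
At t = 27.6: e^(−t/τ₁) = 0.37407, e^(−t/τ₂) = 0.45873.
C₂ = 2.76·[1 − (28.068·0.37407 − 35.417·0.45873)/(-7.3485)] = 2.76·0.21789 = 0.60139 g/L.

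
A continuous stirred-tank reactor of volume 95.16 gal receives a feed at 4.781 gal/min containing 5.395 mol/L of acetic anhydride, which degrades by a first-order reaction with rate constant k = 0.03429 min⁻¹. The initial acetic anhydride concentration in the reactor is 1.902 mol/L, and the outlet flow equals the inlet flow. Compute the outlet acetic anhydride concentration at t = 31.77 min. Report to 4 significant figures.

3.118 mol/L

V dC/dt = Q(C_in − C) − k V C.
This is linear with rate a = Q/V + k = 0.0845317 min⁻¹.
C_ss = Q C_in/(Q + kV) = 3.20654 mol/L; C(t) = C_ss + (C₀ − C_ss) e^(−a t).
C(31.77) = 3.20654 + (-1.30454)·e^(−0.0845317·31.77) = 3.20654 + (-1.30454)·0.0681822 = 3.11759 mol/L.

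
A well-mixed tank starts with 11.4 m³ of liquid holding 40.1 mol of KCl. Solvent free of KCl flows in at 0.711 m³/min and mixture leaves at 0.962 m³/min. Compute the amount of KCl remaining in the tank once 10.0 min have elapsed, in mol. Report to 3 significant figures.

15.5 mol

Total volume: dV/dt = Q_in − Q_out = -0.25100 m³/min, so V(t) = 11.4 − 0.25100 t and V(10.0) = 8.8900 m³.
Solute balance: dm/dt = 0 − Q_out C = −Q_out m/V(t).
Separate: dm/m = −Q_out dt/V(t) ⇒ ln(m/m₀) = −(Q_out/(Q_in−Q_out)) ln(V/V₀).
m = m₀ (V₀/V)^(Q_out/(Q_in−Q_out)) = 40.1 × (11.4/8.8900)^(-3.8327) = 15.460 mol.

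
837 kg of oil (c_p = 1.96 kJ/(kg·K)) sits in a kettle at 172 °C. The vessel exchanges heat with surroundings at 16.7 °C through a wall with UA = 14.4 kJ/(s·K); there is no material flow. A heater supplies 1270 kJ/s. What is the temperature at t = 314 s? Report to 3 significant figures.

Energy balance: M c_p dT/dt = −UA(T − T_amb) + Q̇.
dT/dt = (T_ss − T)/τ with T_ss = T_amb + Q̇/UA = 16.7 + 1270/14.4 = 104.89 °C, τ = M c_p/UA = 837·1.96/14.4 = 113.92 s.
Solution: T(t) = T_ss + (T₀ − T_ss) e^(−t/τ).
T(314) = 104.89 + (67.106)·0.063533 = 109.16 °C.

109 °C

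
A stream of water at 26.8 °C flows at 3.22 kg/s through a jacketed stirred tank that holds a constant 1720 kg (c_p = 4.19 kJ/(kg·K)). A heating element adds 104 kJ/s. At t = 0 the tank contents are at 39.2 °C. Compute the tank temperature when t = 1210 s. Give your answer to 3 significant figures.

M c_p dT/dt = ṁ c_p (T_in − T) + Q̇.
Rearrange: dT/dt = (T_ss − T)/τ with τ = M/ṁ = 534.16 s and T_ss = T_in + Q̇/(ṁ c_p) = 34.508 °C.
Solution: T(t) = T_ss + (T₀ − T_ss) e^(−t/τ).
T(1210) = 34.508 + (4.6916)·e^(−1210/534.16) = 34.508 + (4.6916)·0.10381 = 34.995 °C.

35.0 °C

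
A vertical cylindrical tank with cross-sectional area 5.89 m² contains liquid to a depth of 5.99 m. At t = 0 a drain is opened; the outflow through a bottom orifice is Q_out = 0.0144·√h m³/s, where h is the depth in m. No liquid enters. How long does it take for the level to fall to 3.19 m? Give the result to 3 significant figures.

Unsteady balance on liquid volume: A dh/dt = −0.0144 √h.
Separate and integrate: 2(√h − √h₀) = −(0.0144/A) t.
t = 2A(√h₀ − √h)/0.0144 = 2·5.89·(√5.99 − √3.19)/0.0144
  = 11.780 × (2.4474 − 1.7861) / 0.0144 = 541.05 s.

541 s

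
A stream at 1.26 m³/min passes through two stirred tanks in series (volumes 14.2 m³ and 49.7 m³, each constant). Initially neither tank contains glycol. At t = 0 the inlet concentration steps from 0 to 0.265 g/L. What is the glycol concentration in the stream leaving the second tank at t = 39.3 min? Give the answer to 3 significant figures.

Each tank obeys Vᵢ dCᵢ/dt = Q(Cᵢ₋₁ − Cᵢ), so τᵢ = Vᵢ/Q.
τ₁ = 14.2/1.26 = 11.270 min; τ₂ = 49.7/1.26 = 39.444 min.
Tank 1: C₁ = C_in(1 − e^(−t/τ₁)). Tank 2 (τ₁ ≠ τ₂): C₂ = C_in[1 − (τ₁ e^(−t/τ₁) − τ₂ e^(−t/τ₂))/(τ₁ − τ₂)].
At t = 39.3: e^(−t/τ₁) = 0.030587, e^(−t/τ₂) = 0.36923.
C₂ = 0.265·[1 − (11.270·0.030587 − 39.444·0.36923)/(-28.175)] = 0.265·0.49531 = 0.13126 g/L.

0.131 g/L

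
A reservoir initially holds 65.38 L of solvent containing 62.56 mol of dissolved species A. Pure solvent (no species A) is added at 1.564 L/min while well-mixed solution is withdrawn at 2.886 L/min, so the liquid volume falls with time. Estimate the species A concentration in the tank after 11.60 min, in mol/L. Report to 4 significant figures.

0.6975 mol/L

Total volume: dV/dt = Q_in − Q_out = -1.32200 L/min, so V(t) = 65.38 − 1.32200 t and V(11.60) = 50.0448 L.
Solute balance: dm/dt = 0 − Q_out C = −Q_out m/V(t).
dm/m = −Q_out dt/(V₀ − 1.32200 t); integrating gives ln(m/m₀) = −(Q_out/(Q_in−Q_out)) ln(V/V₀).
m = m₀ (V₀/V)^(Q_out/(Q_in−Q_out)) = 62.56 × (65.38/50.0448)^(-2.18306) = 34.9040 mol.
C = m/V = 34.9040/50.0448 = 0.697454 mol/L.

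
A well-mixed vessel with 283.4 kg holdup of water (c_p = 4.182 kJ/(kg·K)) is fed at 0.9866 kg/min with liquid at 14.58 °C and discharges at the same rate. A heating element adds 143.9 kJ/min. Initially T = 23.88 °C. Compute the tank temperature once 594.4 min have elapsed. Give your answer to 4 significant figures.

M c_p dT/dt = ṁ c_p (T_in − T) + Q̇.
Rearrange: dT/dt = (T_ss − T)/τ with τ = M/ṁ = 287.249 min and T_ss = T_in + Q̇/(ṁ c_p) = 49.4567 °C.
Solution: T(t) = T_ss + (T₀ − T_ss) e^(−t/τ).
T(594.4) = 49.4567 + (-25.5767)·e^(−594.4/287.249) = 49.4567 + (-25.5767)·0.126276 = 46.2270 °C.

46.23 °C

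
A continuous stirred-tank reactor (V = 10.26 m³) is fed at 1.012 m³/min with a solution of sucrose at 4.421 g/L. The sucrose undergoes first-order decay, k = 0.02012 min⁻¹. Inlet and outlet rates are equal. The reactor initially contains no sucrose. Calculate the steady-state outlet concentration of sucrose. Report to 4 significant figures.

3.672 g/L

Species balance: V dC/dt = Q C_in − Q C − k V C.
At steady state: 0 = Q C_in − (Q + kV) C_ss, so C_ss = Q C_in/(Q + kV).
C_ss = 1.012·4.421/(1.012 + 0.02012·10.26) = 4.47405/1.21843 = 3.67198 g/L.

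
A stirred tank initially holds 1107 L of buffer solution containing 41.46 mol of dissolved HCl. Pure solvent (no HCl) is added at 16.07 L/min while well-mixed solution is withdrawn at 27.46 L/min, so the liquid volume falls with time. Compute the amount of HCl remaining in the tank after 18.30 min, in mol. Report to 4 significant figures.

Let m(t) be the amount of HCl. Volume: V(t) = V₀ + (Q_in − Q_out) t = 1107 − 11.3900 t; V(18.30) = 898.563 L.
Species balance (pure solvent in): dm/dt = −Q_out · m/V(t).
Separate: dm/m = −Q_out dt/V(t) ⇒ ln(m/m₀) = −(Q_out/(Q_in−Q_out)) ln(V/V₀).
m = m₀ (V₀/V)^(Q_out/(Q_in−Q_out)) = 41.46 × (1107/898.563)^(-2.41089) = 25.0729 mol.

25.07 mol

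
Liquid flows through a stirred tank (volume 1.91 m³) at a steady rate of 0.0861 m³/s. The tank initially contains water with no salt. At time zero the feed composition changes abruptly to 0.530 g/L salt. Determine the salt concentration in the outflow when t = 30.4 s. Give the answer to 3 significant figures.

Accumulation = in − out for the solute gives V dC/dt = Q(C_in − C).
So dC/dt = (C_in − C)/τ with τ = V/Q = 1.91/0.0861 = 22.184 s.
Solution: C(t) = C_in + (C₀ − C_in) e^(−t/τ).
C(30.4) = 0.530 + (0 − 0.530)·e^(−30.4/22.184) = 0.530 + (-0.53000)·0.25401 = 0.39538 g/L.

0.395 g/L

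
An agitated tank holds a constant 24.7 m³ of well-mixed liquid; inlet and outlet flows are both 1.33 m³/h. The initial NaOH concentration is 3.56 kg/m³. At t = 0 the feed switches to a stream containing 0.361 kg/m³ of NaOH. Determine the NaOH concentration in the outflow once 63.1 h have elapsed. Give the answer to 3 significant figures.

0.468 kg/m³

Species balance on the tank: V dC/dt = Q(C_in − C).
So dC/dt = (C_in − C)/τ with τ = V/Q = 24.7/1.33 = 18.571 h.
Solution: C(t) = C_in + (C₀ − C_in) e^(−t/τ).
C(63.1) = 0.361 + (3.56 − 0.361)·e^(−63.1/18.571) = 0.361 + (3.1990)·0.033450 = 0.46801 kg/m³.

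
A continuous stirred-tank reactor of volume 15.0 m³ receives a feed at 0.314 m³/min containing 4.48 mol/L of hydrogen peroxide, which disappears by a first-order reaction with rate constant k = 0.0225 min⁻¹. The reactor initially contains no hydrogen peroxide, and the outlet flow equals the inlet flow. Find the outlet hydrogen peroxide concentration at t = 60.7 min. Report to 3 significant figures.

Species balance: V dC/dt = Q C_in − Q C − k V C.
dC/dt = (Q/V) C_in − (Q/V + k) C; effective rate a = Q/V + k = 0.020933 + 0.0225 = 0.043433 min⁻¹.
C_ss = Q C_in/(Q + kV) = 2.1592 mol/L; C(t) = C_ss + (C₀ − C_ss) e^(−a t).
C(60.7) = 2.1592 + (-2.1592)·e^(−0.043433·60.7) = 2.1592 + (-2.1592)·0.071618 = 2.0046 mol/L.

2.00 mol/L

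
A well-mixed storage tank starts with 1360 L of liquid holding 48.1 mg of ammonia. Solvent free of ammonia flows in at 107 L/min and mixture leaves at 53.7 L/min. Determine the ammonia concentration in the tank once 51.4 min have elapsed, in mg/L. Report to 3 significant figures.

0.00386 mg/L

Total volume: dV/dt = Q_in − Q_out = 53.300 L/min, so V(t) = 1360 + 53.300 t and V(51.4) = 4099.6 L.
No ammonia enters, so dm/dt = −Q_out · (m/V).
Separate: dm/m = −Q_out dt/V(t) ⇒ ln(m/m₀) = −(Q_out/(Q_in−Q_out)) ln(V/V₀).
m = m₀ (V₀/V)^(Q_out/(Q_in−Q_out)) = 48.1 × (1360/4099.6)^(1.0075) = 15.825 mg.
C = m/V = 15.825/4099.6 = 0.0038601 mg/L.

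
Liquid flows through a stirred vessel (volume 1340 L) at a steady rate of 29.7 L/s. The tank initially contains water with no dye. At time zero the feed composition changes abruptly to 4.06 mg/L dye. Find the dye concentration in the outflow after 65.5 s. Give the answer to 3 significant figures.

Mass balance on the solute (V constant): V dC/dt = Q(C_in − C).
Rewrite as dC/dt + C/τ = C_in/τ, τ = V/Q = 45.118 s.
Solution: C(t) = C_in + (C₀ − C_in) e^(−t/τ).
C(65.5) = 4.06 + (0 − 4.06)·e^(−65.5/45.118) = 4.06 + (-4.0600)·0.23416 = 3.1093 mg/L.

3.11 mg/L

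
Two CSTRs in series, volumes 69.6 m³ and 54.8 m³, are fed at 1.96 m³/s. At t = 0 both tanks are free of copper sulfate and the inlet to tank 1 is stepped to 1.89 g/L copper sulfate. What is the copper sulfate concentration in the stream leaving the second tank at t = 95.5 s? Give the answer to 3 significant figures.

1.52 g/L

Time constants: τᵢ = Vᵢ/Q for each well-mixed tank.
τ₁ = 69.6/1.96 = 35.510 s; τ₂ = 54.8/1.96 = 27.959 s.
Solving the cascade with C₁(0)=C₂(0)=0 gives C₂(t) = C_in[1 − (τ₁ e^(−t/τ₁) − τ₂ e^(−t/τ₂))/(τ₁ − τ₂)].
At t = 95.5: e^(−t/τ₁) = 0.067924, e^(−t/τ₂) = 0.032854.
C₂ = 1.89·[1 − (35.510·0.067924 − 27.959·0.032854)/(7.5510)] = 1.89·0.80222 = 1.5162 g/L.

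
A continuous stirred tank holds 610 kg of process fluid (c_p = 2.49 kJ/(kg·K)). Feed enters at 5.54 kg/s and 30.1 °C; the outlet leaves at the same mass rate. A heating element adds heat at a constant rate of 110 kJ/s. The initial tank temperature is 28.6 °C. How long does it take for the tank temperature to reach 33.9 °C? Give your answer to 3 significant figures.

First-law balance (no shaft work): M c_p dT/dt = ṁ c_p (T_in − T) + 110.
τ = M/ṁ = 110.11 s; T_ss = T_in + Q̇/(ṁ c_p) = 38.074 °C.
T(t) = T_ss + (T₀ − T_ss) e^(−t/τ). Set T = 33.9:
e^(−t/τ) = (33.9 − 38.074)/(28.6 − 38.074) = 0.44058
t = −110.11 · ln(0.44058) = 90.251 s.

90.3 s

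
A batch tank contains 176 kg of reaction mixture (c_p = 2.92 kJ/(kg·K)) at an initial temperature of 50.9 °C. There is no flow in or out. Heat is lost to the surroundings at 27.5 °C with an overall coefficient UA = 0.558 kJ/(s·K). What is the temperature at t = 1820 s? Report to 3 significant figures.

Lumped-capacitance energy balance: M c_p dT/dt = UA(T_amb − T).
dT/dt = (T_ss − T)/τ with T_ss = T_amb = 27.500 °C, τ = M c_p/UA = 176·2.92/0.558 = 921.00 s.
This is linear first-order; T(t) = T_ss + (T₀ − T_ss) e^(−t/τ).
T(1820) = 27.500 + (23.400)·0.13861 = 30.743 °C.

30.7 °C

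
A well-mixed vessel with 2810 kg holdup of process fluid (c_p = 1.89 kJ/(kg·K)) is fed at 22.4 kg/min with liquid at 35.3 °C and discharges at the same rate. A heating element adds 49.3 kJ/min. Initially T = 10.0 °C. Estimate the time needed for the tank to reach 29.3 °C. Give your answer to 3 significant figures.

M c_p dT/dt = ṁ c_p (T_in − T) + Q̇.
τ = M/ṁ = 125.45 min; T_ss = T_in + Q̇/(ṁ c_p) = 36.464 °C.
T(t) = T_ss + (T₀ − T_ss) e^(−t/τ). Set T = 29.3:
e^(−t/τ) = (29.3 − 36.464)/(10.0 − 36.464) = 0.27072
t = −125.45 · ln(0.27072) = 163.92 min.

164 min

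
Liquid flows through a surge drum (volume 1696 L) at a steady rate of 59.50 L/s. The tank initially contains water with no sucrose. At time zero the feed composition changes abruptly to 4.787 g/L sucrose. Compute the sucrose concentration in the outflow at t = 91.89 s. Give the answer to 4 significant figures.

4.596 g/L

Transient balance on the dissolved component: V dC/dt = Q(C_in − C).
So dC/dt = (C_in − C)/τ with τ = V/Q = 1696/59.50 = 28.5042 s.
Solution: C(t) = C_in + (C₀ − C_in) e^(−t/τ).
C(91.89) = 4.787 + (0 − 4.787)·e^(−91.89/28.5042) = 4.787 + (-4.78700)·0.0398061 = 4.59645 g/L.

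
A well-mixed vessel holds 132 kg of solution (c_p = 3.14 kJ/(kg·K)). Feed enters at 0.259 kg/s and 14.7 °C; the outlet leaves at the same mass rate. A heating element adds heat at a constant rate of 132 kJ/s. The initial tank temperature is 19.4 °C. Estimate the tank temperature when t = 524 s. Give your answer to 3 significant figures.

M c_p dT/dt = ṁ c_p (T_in − T) + Q̇.
Rearrange: dT/dt = (T_ss − T)/τ with τ = M/ṁ = 509.65 s and T_ss = T_in + Q̇/(ṁ c_p) = 177.01 °C.
Solution: T(t) = T_ss + (T₀ − T_ss) e^(−t/τ).
T(524) = 177.01 + (-157.61)·e^(−524/509.65) = 177.01 + (-157.61)·0.35767 = 120.64 °C.

121 °C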